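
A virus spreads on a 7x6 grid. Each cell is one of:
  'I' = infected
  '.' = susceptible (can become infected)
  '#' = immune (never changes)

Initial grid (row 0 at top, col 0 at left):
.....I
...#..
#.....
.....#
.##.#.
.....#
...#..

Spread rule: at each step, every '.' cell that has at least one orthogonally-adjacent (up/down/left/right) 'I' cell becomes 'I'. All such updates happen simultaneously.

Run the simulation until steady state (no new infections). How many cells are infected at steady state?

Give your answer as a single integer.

Answer: 33

Derivation:
Step 0 (initial): 1 infected
Step 1: +2 new -> 3 infected
Step 2: +3 new -> 6 infected
Step 3: +2 new -> 8 infected
Step 4: +4 new -> 12 infected
Step 5: +4 new -> 16 infected
Step 6: +4 new -> 20 infected
Step 7: +2 new -> 22 infected
Step 8: +3 new -> 25 infected
Step 9: +4 new -> 29 infected
Step 10: +3 new -> 32 infected
Step 11: +1 new -> 33 infected
Step 12: +0 new -> 33 infected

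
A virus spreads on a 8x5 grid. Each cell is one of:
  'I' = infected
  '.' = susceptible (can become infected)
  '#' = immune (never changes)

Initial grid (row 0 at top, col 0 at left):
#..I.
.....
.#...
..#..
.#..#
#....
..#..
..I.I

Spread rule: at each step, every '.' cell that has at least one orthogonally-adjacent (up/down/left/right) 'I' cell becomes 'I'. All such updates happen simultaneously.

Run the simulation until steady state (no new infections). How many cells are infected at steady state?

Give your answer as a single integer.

Step 0 (initial): 3 infected
Step 1: +6 new -> 9 infected
Step 2: +8 new -> 17 infected
Step 3: +7 new -> 24 infected
Step 4: +4 new -> 28 infected
Step 5: +2 new -> 30 infected
Step 6: +1 new -> 31 infected
Step 7: +2 new -> 33 infected
Step 8: +0 new -> 33 infected

Answer: 33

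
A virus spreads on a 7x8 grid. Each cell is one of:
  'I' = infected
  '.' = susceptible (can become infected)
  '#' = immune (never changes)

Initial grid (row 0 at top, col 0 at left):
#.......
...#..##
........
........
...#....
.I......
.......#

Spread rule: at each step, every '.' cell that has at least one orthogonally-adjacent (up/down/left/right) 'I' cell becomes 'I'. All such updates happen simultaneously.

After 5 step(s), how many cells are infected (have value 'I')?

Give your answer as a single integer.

Answer: 31

Derivation:
Step 0 (initial): 1 infected
Step 1: +4 new -> 5 infected
Step 2: +6 new -> 11 infected
Step 3: +5 new -> 16 infected
Step 4: +7 new -> 23 infected
Step 5: +8 new -> 31 infected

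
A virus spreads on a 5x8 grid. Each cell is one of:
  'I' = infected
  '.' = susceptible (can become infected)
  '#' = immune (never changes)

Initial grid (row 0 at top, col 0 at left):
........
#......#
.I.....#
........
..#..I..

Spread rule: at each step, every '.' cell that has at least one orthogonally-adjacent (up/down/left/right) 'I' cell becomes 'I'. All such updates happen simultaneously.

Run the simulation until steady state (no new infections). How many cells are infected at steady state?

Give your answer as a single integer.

Step 0 (initial): 2 infected
Step 1: +7 new -> 9 infected
Step 2: +11 new -> 20 infected
Step 3: +9 new -> 29 infected
Step 4: +4 new -> 33 infected
Step 5: +2 new -> 35 infected
Step 6: +1 new -> 36 infected
Step 7: +0 new -> 36 infected

Answer: 36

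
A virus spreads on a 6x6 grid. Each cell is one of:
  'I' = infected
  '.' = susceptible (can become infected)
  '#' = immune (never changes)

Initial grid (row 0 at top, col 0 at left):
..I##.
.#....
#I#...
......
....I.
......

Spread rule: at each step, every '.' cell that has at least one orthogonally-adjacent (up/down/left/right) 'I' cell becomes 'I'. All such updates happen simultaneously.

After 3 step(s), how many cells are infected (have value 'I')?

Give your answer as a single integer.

Step 0 (initial): 3 infected
Step 1: +7 new -> 10 infected
Step 2: +11 new -> 21 infected
Step 3: +7 new -> 28 infected

Answer: 28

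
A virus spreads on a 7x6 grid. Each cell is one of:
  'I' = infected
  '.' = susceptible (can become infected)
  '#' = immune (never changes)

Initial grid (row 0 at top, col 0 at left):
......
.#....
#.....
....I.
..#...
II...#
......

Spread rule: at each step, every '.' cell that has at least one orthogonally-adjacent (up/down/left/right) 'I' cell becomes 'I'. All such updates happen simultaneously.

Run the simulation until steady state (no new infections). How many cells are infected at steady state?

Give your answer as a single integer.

Step 0 (initial): 3 infected
Step 1: +9 new -> 12 infected
Step 2: +11 new -> 23 infected
Step 3: +7 new -> 30 infected
Step 4: +4 new -> 34 infected
Step 5: +1 new -> 35 infected
Step 6: +1 new -> 36 infected
Step 7: +1 new -> 37 infected
Step 8: +1 new -> 38 infected
Step 9: +0 new -> 38 infected

Answer: 38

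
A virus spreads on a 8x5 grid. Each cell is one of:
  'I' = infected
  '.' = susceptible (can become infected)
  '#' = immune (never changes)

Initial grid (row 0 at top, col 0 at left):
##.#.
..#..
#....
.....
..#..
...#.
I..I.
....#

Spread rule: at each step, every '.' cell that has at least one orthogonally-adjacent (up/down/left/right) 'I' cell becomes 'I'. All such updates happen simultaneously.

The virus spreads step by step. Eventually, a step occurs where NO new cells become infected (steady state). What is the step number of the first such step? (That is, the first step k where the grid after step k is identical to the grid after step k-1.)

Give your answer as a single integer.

Answer: 8

Derivation:
Step 0 (initial): 2 infected
Step 1: +6 new -> 8 infected
Step 2: +6 new -> 14 infected
Step 3: +3 new -> 17 infected
Step 4: +3 new -> 20 infected
Step 5: +4 new -> 24 infected
Step 6: +4 new -> 28 infected
Step 7: +3 new -> 31 infected
Step 8: +0 new -> 31 infected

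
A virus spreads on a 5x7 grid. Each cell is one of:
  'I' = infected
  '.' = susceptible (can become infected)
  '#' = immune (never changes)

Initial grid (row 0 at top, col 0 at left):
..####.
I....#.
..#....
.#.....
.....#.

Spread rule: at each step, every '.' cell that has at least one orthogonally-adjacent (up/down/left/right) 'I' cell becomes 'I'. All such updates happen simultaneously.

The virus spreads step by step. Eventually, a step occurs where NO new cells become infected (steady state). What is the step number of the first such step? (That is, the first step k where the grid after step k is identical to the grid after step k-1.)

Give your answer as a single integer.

Step 0 (initial): 1 infected
Step 1: +3 new -> 4 infected
Step 2: +4 new -> 8 infected
Step 3: +2 new -> 10 infected
Step 4: +3 new -> 13 infected
Step 5: +3 new -> 16 infected
Step 6: +4 new -> 20 infected
Step 7: +3 new -> 23 infected
Step 8: +2 new -> 25 infected
Step 9: +2 new -> 27 infected
Step 10: +0 new -> 27 infected

Answer: 10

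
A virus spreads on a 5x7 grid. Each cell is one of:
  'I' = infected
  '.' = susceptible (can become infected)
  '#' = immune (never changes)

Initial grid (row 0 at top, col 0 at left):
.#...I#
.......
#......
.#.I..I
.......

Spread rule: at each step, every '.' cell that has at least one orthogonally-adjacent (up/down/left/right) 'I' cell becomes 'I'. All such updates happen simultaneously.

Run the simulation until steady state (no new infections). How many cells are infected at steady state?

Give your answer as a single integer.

Answer: 31

Derivation:
Step 0 (initial): 3 infected
Step 1: +9 new -> 12 infected
Step 2: +10 new -> 22 infected
Step 3: +4 new -> 26 infected
Step 4: +2 new -> 28 infected
Step 5: +2 new -> 30 infected
Step 6: +1 new -> 31 infected
Step 7: +0 new -> 31 infected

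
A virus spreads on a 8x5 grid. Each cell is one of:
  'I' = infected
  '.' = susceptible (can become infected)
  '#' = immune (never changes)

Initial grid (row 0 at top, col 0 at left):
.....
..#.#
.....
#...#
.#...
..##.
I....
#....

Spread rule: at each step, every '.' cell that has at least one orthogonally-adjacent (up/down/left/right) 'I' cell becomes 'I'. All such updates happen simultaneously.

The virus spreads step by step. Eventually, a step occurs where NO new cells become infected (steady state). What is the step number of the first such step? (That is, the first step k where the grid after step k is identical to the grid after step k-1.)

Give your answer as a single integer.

Step 0 (initial): 1 infected
Step 1: +2 new -> 3 infected
Step 2: +4 new -> 7 infected
Step 3: +2 new -> 9 infected
Step 4: +2 new -> 11 infected
Step 5: +2 new -> 13 infected
Step 6: +1 new -> 14 infected
Step 7: +1 new -> 15 infected
Step 8: +2 new -> 17 infected
Step 9: +2 new -> 19 infected
Step 10: +4 new -> 23 infected
Step 11: +2 new -> 25 infected
Step 12: +4 new -> 29 infected
Step 13: +2 new -> 31 infected
Step 14: +1 new -> 32 infected
Step 15: +0 new -> 32 infected

Answer: 15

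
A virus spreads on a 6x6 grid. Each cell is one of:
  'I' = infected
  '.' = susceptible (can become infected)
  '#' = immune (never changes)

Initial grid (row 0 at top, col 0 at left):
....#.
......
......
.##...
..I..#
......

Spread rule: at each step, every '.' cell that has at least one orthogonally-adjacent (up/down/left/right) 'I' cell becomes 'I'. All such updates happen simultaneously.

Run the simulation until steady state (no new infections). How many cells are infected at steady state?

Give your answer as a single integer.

Answer: 32

Derivation:
Step 0 (initial): 1 infected
Step 1: +3 new -> 4 infected
Step 2: +5 new -> 9 infected
Step 3: +5 new -> 14 infected
Step 4: +6 new -> 20 infected
Step 5: +6 new -> 26 infected
Step 6: +4 new -> 30 infected
Step 7: +2 new -> 32 infected
Step 8: +0 new -> 32 infected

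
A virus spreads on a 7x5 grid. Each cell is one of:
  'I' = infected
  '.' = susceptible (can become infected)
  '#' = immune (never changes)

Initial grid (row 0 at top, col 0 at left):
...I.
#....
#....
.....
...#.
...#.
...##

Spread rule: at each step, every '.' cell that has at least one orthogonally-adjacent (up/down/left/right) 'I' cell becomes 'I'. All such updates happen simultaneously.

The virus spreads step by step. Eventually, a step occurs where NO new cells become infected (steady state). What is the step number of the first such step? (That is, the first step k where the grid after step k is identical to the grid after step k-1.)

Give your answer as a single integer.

Step 0 (initial): 1 infected
Step 1: +3 new -> 4 infected
Step 2: +4 new -> 8 infected
Step 3: +5 new -> 13 infected
Step 4: +3 new -> 16 infected
Step 5: +3 new -> 19 infected
Step 6: +4 new -> 23 infected
Step 7: +3 new -> 26 infected
Step 8: +2 new -> 28 infected
Step 9: +1 new -> 29 infected
Step 10: +0 new -> 29 infected

Answer: 10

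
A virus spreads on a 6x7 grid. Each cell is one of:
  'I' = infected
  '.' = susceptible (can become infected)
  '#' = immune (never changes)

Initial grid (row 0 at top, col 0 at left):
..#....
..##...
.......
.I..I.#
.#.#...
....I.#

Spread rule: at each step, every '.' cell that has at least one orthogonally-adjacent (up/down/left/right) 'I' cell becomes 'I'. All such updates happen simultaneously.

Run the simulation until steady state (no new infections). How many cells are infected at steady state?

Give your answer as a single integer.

Answer: 35

Derivation:
Step 0 (initial): 3 infected
Step 1: +9 new -> 12 infected
Step 2: +10 new -> 22 infected
Step 3: +8 new -> 30 infected
Step 4: +4 new -> 34 infected
Step 5: +1 new -> 35 infected
Step 6: +0 new -> 35 infected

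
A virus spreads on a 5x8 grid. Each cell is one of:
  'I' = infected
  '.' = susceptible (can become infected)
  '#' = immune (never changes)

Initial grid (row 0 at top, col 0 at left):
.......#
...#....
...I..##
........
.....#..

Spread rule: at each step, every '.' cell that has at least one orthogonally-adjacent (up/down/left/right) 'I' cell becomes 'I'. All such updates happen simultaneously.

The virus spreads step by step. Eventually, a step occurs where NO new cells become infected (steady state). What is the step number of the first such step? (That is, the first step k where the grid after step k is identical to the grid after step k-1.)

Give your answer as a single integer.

Step 0 (initial): 1 infected
Step 1: +3 new -> 4 infected
Step 2: +7 new -> 11 infected
Step 3: +9 new -> 20 infected
Step 4: +8 new -> 28 infected
Step 5: +6 new -> 34 infected
Step 6: +1 new -> 35 infected
Step 7: +0 new -> 35 infected

Answer: 7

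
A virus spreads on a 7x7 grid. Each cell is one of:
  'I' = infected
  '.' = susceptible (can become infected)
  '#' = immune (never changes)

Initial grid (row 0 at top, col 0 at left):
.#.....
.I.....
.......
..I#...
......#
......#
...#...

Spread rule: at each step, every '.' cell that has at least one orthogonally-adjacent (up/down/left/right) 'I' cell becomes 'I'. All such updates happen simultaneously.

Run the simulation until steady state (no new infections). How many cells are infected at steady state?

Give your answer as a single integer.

Step 0 (initial): 2 infected
Step 1: +6 new -> 8 infected
Step 2: +9 new -> 17 infected
Step 3: +8 new -> 25 infected
Step 4: +8 new -> 33 infected
Step 5: +7 new -> 40 infected
Step 6: +3 new -> 43 infected
Step 7: +1 new -> 44 infected
Step 8: +0 new -> 44 infected

Answer: 44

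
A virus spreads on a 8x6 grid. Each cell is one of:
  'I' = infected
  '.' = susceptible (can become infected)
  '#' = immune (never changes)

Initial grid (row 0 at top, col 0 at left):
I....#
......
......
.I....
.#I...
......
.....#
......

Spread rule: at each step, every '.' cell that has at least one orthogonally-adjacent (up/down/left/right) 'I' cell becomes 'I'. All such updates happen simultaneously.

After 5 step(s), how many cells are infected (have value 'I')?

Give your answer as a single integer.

Answer: 43

Derivation:
Step 0 (initial): 3 infected
Step 1: +7 new -> 10 infected
Step 2: +10 new -> 20 infected
Step 3: +10 new -> 30 infected
Step 4: +9 new -> 39 infected
Step 5: +4 new -> 43 infected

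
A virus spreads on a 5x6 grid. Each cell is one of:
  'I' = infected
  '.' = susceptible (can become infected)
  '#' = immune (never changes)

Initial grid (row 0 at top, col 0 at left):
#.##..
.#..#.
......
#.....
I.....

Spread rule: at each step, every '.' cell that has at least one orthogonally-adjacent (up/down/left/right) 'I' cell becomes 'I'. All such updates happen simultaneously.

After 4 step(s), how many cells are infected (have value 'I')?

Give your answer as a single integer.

Answer: 11

Derivation:
Step 0 (initial): 1 infected
Step 1: +1 new -> 2 infected
Step 2: +2 new -> 4 infected
Step 3: +3 new -> 7 infected
Step 4: +4 new -> 11 infected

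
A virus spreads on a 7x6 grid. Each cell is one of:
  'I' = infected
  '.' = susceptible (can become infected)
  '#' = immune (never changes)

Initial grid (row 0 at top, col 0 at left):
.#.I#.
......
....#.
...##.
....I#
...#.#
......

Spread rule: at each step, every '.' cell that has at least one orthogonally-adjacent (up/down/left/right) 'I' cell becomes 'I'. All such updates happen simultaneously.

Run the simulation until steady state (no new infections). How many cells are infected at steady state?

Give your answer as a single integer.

Step 0 (initial): 2 infected
Step 1: +4 new -> 6 infected
Step 2: +5 new -> 11 infected
Step 3: +8 new -> 19 infected
Step 4: +8 new -> 27 infected
Step 5: +6 new -> 33 infected
Step 6: +1 new -> 34 infected
Step 7: +0 new -> 34 infected

Answer: 34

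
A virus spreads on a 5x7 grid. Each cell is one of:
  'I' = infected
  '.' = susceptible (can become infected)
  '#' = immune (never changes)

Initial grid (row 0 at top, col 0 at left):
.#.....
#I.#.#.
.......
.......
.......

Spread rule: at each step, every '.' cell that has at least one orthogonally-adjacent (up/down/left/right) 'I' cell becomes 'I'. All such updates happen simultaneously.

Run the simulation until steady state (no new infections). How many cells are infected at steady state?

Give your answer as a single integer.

Step 0 (initial): 1 infected
Step 1: +2 new -> 3 infected
Step 2: +4 new -> 7 infected
Step 3: +5 new -> 12 infected
Step 4: +5 new -> 17 infected
Step 5: +5 new -> 22 infected
Step 6: +4 new -> 26 infected
Step 7: +3 new -> 29 infected
Step 8: +1 new -> 30 infected
Step 9: +0 new -> 30 infected

Answer: 30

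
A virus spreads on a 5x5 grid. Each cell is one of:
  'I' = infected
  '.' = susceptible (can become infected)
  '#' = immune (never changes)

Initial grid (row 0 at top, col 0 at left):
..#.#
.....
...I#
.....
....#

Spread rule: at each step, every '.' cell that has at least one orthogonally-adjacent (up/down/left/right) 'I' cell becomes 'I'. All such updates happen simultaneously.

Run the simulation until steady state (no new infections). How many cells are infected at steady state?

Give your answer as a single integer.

Answer: 21

Derivation:
Step 0 (initial): 1 infected
Step 1: +3 new -> 4 infected
Step 2: +7 new -> 11 infected
Step 3: +4 new -> 15 infected
Step 4: +4 new -> 19 infected
Step 5: +2 new -> 21 infected
Step 6: +0 new -> 21 infected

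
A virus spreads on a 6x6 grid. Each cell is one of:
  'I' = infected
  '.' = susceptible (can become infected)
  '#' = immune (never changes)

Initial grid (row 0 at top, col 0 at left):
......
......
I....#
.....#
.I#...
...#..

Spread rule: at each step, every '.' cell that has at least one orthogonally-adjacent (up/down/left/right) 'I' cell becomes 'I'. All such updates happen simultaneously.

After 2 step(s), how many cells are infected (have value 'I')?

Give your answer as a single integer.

Answer: 14

Derivation:
Step 0 (initial): 2 infected
Step 1: +6 new -> 8 infected
Step 2: +6 new -> 14 infected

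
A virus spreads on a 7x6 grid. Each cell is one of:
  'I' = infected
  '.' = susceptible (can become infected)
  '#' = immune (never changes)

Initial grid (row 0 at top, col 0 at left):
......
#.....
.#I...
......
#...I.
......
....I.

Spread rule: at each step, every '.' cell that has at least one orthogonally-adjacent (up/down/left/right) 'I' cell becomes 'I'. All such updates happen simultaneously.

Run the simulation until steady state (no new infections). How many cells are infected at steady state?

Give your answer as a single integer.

Answer: 39

Derivation:
Step 0 (initial): 3 infected
Step 1: +9 new -> 12 infected
Step 2: +11 new -> 23 infected
Step 3: +8 new -> 31 infected
Step 4: +6 new -> 37 infected
Step 5: +2 new -> 39 infected
Step 6: +0 new -> 39 infected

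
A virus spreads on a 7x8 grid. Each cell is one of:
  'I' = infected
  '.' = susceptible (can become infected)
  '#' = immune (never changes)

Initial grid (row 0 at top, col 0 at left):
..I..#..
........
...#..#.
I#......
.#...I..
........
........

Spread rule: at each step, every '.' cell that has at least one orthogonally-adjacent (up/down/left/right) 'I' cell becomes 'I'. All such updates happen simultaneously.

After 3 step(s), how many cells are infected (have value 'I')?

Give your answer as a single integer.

Answer: 41

Derivation:
Step 0 (initial): 3 infected
Step 1: +9 new -> 12 infected
Step 2: +16 new -> 28 infected
Step 3: +13 new -> 41 infected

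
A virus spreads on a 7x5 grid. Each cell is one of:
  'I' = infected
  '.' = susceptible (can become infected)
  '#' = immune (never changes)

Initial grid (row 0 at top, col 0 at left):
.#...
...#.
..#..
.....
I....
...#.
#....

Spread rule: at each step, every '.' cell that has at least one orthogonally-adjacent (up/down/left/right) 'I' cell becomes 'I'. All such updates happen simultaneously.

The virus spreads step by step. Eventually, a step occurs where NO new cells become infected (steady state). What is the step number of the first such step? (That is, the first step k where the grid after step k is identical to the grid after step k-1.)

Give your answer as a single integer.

Step 0 (initial): 1 infected
Step 1: +3 new -> 4 infected
Step 2: +4 new -> 8 infected
Step 3: +6 new -> 14 infected
Step 4: +5 new -> 19 infected
Step 5: +5 new -> 24 infected
Step 6: +3 new -> 27 infected
Step 7: +2 new -> 29 infected
Step 8: +1 new -> 30 infected
Step 9: +0 new -> 30 infected

Answer: 9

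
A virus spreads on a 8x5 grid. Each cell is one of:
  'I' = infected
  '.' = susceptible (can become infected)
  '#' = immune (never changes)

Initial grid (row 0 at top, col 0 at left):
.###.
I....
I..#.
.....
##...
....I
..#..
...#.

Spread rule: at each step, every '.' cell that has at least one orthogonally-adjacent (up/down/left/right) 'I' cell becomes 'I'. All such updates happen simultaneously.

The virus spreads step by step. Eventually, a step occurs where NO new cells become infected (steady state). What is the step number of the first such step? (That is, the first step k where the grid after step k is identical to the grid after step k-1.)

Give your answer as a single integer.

Answer: 7

Derivation:
Step 0 (initial): 3 infected
Step 1: +7 new -> 10 infected
Step 2: +8 new -> 18 infected
Step 3: +6 new -> 24 infected
Step 4: +3 new -> 27 infected
Step 5: +3 new -> 30 infected
Step 6: +2 new -> 32 infected
Step 7: +0 new -> 32 infected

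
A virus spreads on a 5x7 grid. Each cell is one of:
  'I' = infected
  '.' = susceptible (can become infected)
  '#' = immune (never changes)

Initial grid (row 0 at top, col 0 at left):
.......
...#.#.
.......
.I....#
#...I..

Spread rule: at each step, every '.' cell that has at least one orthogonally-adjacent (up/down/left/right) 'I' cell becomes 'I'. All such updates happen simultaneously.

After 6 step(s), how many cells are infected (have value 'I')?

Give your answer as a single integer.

Answer: 31

Derivation:
Step 0 (initial): 2 infected
Step 1: +7 new -> 9 infected
Step 2: +8 new -> 17 infected
Step 3: +6 new -> 23 infected
Step 4: +4 new -> 27 infected
Step 5: +3 new -> 30 infected
Step 6: +1 new -> 31 infected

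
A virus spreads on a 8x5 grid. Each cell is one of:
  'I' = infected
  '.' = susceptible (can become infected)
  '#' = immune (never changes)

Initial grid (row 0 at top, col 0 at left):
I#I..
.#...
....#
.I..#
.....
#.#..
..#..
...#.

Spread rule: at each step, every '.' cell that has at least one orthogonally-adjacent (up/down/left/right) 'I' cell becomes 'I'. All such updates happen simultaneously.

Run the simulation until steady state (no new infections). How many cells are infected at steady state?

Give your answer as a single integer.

Step 0 (initial): 3 infected
Step 1: +7 new -> 10 infected
Step 2: +8 new -> 18 infected
Step 3: +4 new -> 22 infected
Step 4: +4 new -> 26 infected
Step 5: +4 new -> 30 infected
Step 6: +1 new -> 31 infected
Step 7: +1 new -> 32 infected
Step 8: +0 new -> 32 infected

Answer: 32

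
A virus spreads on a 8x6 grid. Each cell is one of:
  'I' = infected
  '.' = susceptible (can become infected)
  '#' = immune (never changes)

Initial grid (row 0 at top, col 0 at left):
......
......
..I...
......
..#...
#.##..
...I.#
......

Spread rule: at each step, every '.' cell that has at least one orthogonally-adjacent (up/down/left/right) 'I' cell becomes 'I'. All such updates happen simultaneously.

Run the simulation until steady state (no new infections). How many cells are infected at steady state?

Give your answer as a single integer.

Step 0 (initial): 2 infected
Step 1: +7 new -> 9 infected
Step 2: +11 new -> 20 infected
Step 3: +15 new -> 35 infected
Step 4: +7 new -> 42 infected
Step 5: +1 new -> 43 infected
Step 6: +0 new -> 43 infected

Answer: 43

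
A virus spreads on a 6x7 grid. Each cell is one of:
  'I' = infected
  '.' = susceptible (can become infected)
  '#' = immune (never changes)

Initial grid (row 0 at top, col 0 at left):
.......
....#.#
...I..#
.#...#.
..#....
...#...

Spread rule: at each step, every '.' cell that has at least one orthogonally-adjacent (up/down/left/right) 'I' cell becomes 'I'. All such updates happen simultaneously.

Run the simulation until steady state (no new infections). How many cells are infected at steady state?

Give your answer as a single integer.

Answer: 35

Derivation:
Step 0 (initial): 1 infected
Step 1: +4 new -> 5 infected
Step 2: +7 new -> 12 infected
Step 3: +6 new -> 18 infected
Step 4: +6 new -> 24 infected
Step 5: +5 new -> 29 infected
Step 6: +4 new -> 33 infected
Step 7: +1 new -> 34 infected
Step 8: +1 new -> 35 infected
Step 9: +0 new -> 35 infected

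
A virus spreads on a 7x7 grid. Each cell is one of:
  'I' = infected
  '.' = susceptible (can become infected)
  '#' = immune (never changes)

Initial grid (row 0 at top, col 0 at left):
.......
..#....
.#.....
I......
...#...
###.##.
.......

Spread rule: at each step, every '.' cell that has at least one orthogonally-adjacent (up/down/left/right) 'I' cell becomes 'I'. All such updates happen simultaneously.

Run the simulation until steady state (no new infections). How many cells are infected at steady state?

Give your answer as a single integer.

Answer: 41

Derivation:
Step 0 (initial): 1 infected
Step 1: +3 new -> 4 infected
Step 2: +3 new -> 7 infected
Step 3: +5 new -> 12 infected
Step 4: +3 new -> 15 infected
Step 5: +5 new -> 20 infected
Step 6: +5 new -> 25 infected
Step 7: +4 new -> 29 infected
Step 8: +3 new -> 32 infected
Step 9: +2 new -> 34 infected
Step 10: +1 new -> 35 infected
Step 11: +1 new -> 36 infected
Step 12: +1 new -> 37 infected
Step 13: +2 new -> 39 infected
Step 14: +1 new -> 40 infected
Step 15: +1 new -> 41 infected
Step 16: +0 new -> 41 infected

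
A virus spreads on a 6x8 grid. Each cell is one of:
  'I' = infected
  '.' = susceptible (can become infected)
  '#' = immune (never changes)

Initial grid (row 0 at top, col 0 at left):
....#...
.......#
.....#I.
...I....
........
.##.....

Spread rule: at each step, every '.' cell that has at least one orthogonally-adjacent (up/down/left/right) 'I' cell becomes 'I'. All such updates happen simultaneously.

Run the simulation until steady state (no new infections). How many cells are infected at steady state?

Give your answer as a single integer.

Step 0 (initial): 2 infected
Step 1: +7 new -> 9 infected
Step 2: +12 new -> 21 infected
Step 3: +12 new -> 33 infected
Step 4: +6 new -> 39 infected
Step 5: +3 new -> 42 infected
Step 6: +1 new -> 43 infected
Step 7: +0 new -> 43 infected

Answer: 43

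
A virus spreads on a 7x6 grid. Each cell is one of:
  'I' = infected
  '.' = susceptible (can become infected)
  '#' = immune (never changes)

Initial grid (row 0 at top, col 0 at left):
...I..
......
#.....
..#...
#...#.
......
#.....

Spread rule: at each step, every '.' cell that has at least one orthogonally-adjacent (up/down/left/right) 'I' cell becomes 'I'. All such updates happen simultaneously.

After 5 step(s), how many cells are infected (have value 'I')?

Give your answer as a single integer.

Answer: 24

Derivation:
Step 0 (initial): 1 infected
Step 1: +3 new -> 4 infected
Step 2: +5 new -> 9 infected
Step 3: +6 new -> 15 infected
Step 4: +5 new -> 20 infected
Step 5: +4 new -> 24 infected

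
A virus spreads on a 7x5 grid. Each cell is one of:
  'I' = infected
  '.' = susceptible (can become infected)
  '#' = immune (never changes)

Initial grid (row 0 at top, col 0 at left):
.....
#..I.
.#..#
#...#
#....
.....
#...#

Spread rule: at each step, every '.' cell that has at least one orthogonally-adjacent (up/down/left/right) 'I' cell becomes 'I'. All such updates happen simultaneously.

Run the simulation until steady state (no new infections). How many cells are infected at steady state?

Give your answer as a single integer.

Answer: 26

Derivation:
Step 0 (initial): 1 infected
Step 1: +4 new -> 5 infected
Step 2: +5 new -> 10 infected
Step 3: +3 new -> 13 infected
Step 4: +5 new -> 18 infected
Step 5: +4 new -> 22 infected
Step 6: +2 new -> 24 infected
Step 7: +2 new -> 26 infected
Step 8: +0 new -> 26 infected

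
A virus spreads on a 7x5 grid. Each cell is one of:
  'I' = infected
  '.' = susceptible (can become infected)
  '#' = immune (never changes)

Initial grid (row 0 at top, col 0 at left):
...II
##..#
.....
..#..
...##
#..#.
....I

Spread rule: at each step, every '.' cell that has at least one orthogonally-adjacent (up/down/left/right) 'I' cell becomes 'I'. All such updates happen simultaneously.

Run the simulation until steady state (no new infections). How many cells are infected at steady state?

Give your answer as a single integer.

Step 0 (initial): 3 infected
Step 1: +4 new -> 7 infected
Step 2: +4 new -> 11 infected
Step 3: +6 new -> 17 infected
Step 4: +5 new -> 22 infected
Step 5: +3 new -> 25 infected
Step 6: +2 new -> 27 infected
Step 7: +0 new -> 27 infected

Answer: 27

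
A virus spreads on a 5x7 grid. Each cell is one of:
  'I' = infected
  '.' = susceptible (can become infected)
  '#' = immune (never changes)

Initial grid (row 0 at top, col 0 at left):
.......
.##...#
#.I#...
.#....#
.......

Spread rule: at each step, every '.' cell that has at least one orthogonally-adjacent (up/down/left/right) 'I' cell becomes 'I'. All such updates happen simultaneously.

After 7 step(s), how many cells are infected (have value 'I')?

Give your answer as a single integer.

Answer: 23

Derivation:
Step 0 (initial): 1 infected
Step 1: +2 new -> 3 infected
Step 2: +2 new -> 5 infected
Step 3: +3 new -> 8 infected
Step 4: +4 new -> 12 infected
Step 5: +4 new -> 16 infected
Step 6: +5 new -> 21 infected
Step 7: +2 new -> 23 infected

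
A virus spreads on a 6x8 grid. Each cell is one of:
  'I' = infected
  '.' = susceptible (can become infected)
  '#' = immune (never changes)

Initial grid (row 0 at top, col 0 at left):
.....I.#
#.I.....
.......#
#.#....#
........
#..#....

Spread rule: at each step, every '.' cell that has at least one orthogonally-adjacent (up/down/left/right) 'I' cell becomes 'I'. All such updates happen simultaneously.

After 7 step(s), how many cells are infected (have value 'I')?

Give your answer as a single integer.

Step 0 (initial): 2 infected
Step 1: +7 new -> 9 infected
Step 2: +7 new -> 16 infected
Step 3: +8 new -> 24 infected
Step 4: +5 new -> 29 infected
Step 5: +6 new -> 35 infected
Step 6: +4 new -> 39 infected
Step 7: +1 new -> 40 infected

Answer: 40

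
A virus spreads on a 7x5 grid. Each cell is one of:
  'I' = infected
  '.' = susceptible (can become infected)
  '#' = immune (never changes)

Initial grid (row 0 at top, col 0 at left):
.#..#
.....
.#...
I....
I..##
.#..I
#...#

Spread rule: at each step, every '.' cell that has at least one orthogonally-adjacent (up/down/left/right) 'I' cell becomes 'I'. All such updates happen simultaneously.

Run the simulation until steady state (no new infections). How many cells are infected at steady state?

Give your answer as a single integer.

Step 0 (initial): 3 infected
Step 1: +5 new -> 8 infected
Step 2: +5 new -> 13 infected
Step 3: +5 new -> 18 infected
Step 4: +4 new -> 22 infected
Step 5: +3 new -> 25 infected
Step 6: +2 new -> 27 infected
Step 7: +0 new -> 27 infected

Answer: 27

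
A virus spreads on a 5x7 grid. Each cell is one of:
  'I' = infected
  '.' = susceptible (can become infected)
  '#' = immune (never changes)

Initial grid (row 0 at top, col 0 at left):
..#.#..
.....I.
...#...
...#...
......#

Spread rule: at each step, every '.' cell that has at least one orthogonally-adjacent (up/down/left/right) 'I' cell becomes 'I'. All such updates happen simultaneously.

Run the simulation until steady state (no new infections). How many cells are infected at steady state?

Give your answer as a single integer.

Answer: 30

Derivation:
Step 0 (initial): 1 infected
Step 1: +4 new -> 5 infected
Step 2: +5 new -> 10 infected
Step 3: +5 new -> 15 infected
Step 4: +3 new -> 18 infected
Step 5: +5 new -> 23 infected
Step 6: +4 new -> 27 infected
Step 7: +2 new -> 29 infected
Step 8: +1 new -> 30 infected
Step 9: +0 new -> 30 infected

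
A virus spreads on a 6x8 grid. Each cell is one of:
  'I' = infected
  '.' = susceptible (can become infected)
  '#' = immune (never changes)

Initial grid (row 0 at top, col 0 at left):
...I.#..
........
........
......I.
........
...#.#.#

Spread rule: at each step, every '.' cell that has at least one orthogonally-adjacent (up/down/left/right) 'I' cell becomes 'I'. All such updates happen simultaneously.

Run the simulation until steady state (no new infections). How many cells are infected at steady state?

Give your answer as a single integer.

Step 0 (initial): 2 infected
Step 1: +7 new -> 9 infected
Step 2: +11 new -> 20 infected
Step 3: +9 new -> 29 infected
Step 4: +6 new -> 35 infected
Step 5: +3 new -> 38 infected
Step 6: +3 new -> 41 infected
Step 7: +2 new -> 43 infected
Step 8: +1 new -> 44 infected
Step 9: +0 new -> 44 infected

Answer: 44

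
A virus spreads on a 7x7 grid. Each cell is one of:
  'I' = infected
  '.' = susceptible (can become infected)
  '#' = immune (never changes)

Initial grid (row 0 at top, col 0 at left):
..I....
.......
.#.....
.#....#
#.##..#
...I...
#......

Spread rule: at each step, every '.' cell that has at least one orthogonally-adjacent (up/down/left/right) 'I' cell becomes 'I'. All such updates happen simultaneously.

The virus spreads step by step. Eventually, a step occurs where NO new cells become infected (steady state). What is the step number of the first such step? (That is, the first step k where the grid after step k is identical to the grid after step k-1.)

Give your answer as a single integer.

Answer: 7

Derivation:
Step 0 (initial): 2 infected
Step 1: +6 new -> 8 infected
Step 2: +10 new -> 18 infected
Step 3: +12 new -> 30 infected
Step 4: +7 new -> 37 infected
Step 5: +3 new -> 40 infected
Step 6: +1 new -> 41 infected
Step 7: +0 new -> 41 infected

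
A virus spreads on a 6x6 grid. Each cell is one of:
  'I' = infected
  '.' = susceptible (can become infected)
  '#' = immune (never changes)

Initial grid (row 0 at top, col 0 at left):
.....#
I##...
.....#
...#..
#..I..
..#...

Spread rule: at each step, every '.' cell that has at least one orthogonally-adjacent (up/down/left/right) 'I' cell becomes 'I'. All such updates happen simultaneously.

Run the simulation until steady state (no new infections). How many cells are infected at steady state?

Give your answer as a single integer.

Answer: 29

Derivation:
Step 0 (initial): 2 infected
Step 1: +5 new -> 7 infected
Step 2: +8 new -> 15 infected
Step 3: +7 new -> 22 infected
Step 4: +4 new -> 26 infected
Step 5: +3 new -> 29 infected
Step 6: +0 new -> 29 infected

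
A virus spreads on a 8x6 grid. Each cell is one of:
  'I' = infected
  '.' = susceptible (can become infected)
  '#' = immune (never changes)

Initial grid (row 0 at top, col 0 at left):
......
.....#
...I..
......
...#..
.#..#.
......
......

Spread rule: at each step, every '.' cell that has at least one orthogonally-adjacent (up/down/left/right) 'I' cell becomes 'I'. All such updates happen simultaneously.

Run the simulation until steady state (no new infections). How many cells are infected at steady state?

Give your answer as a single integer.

Answer: 44

Derivation:
Step 0 (initial): 1 infected
Step 1: +4 new -> 5 infected
Step 2: +7 new -> 12 infected
Step 3: +8 new -> 20 infected
Step 4: +7 new -> 27 infected
Step 5: +5 new -> 32 infected
Step 6: +5 new -> 37 infected
Step 7: +5 new -> 42 infected
Step 8: +2 new -> 44 infected
Step 9: +0 new -> 44 infected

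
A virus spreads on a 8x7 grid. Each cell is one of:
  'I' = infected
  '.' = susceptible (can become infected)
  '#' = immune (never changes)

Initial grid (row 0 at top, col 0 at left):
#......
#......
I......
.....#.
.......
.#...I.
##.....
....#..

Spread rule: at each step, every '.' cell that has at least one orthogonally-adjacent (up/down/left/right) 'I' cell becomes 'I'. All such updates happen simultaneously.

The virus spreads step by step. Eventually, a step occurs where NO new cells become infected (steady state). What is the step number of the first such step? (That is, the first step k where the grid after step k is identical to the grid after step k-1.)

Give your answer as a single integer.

Answer: 8

Derivation:
Step 0 (initial): 2 infected
Step 1: +6 new -> 8 infected
Step 2: +10 new -> 18 infected
Step 3: +12 new -> 30 infected
Step 4: +8 new -> 38 infected
Step 5: +5 new -> 43 infected
Step 6: +4 new -> 47 infected
Step 7: +2 new -> 49 infected
Step 8: +0 new -> 49 infected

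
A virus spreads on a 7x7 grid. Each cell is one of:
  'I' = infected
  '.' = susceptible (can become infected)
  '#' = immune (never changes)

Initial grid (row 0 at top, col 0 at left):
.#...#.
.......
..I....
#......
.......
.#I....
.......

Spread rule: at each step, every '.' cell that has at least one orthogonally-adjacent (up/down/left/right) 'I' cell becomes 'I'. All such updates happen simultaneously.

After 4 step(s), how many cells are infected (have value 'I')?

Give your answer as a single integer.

Answer: 40

Derivation:
Step 0 (initial): 2 infected
Step 1: +7 new -> 9 infected
Step 2: +12 new -> 21 infected
Step 3: +10 new -> 31 infected
Step 4: +9 new -> 40 infected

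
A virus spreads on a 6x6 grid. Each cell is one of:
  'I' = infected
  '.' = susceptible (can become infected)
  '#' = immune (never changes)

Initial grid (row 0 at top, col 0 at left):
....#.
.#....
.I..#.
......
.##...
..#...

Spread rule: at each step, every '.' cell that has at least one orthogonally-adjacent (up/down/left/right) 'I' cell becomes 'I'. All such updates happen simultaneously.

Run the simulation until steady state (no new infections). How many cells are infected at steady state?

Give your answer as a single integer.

Step 0 (initial): 1 infected
Step 1: +3 new -> 4 infected
Step 2: +5 new -> 9 infected
Step 3: +5 new -> 14 infected
Step 4: +6 new -> 20 infected
Step 5: +5 new -> 25 infected
Step 6: +4 new -> 29 infected
Step 7: +1 new -> 30 infected
Step 8: +0 new -> 30 infected

Answer: 30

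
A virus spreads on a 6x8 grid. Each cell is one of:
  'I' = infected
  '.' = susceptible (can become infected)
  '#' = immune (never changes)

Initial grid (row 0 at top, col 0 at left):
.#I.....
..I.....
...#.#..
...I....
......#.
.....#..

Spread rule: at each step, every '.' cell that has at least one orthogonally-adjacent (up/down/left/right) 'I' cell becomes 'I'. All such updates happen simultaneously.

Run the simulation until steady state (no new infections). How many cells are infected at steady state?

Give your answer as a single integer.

Answer: 43

Derivation:
Step 0 (initial): 3 infected
Step 1: +7 new -> 10 infected
Step 2: +10 new -> 20 infected
Step 3: +10 new -> 30 infected
Step 4: +6 new -> 36 infected
Step 5: +5 new -> 41 infected
Step 6: +1 new -> 42 infected
Step 7: +1 new -> 43 infected
Step 8: +0 new -> 43 infected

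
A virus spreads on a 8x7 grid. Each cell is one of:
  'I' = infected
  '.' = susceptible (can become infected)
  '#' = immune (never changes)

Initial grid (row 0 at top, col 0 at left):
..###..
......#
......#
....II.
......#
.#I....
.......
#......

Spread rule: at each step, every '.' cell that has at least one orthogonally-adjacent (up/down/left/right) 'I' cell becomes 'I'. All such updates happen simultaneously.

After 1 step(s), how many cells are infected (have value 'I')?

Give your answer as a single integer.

Answer: 12

Derivation:
Step 0 (initial): 3 infected
Step 1: +9 new -> 12 infected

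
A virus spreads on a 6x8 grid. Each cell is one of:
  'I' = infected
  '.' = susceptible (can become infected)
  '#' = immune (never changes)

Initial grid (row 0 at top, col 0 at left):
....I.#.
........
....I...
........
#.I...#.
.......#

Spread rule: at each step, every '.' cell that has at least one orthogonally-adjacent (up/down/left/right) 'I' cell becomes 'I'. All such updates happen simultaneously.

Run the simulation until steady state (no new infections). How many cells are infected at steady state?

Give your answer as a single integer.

Answer: 44

Derivation:
Step 0 (initial): 3 infected
Step 1: +10 new -> 13 infected
Step 2: +11 new -> 24 infected
Step 3: +10 new -> 34 infected
Step 4: +6 new -> 40 infected
Step 5: +4 new -> 44 infected
Step 6: +0 new -> 44 infected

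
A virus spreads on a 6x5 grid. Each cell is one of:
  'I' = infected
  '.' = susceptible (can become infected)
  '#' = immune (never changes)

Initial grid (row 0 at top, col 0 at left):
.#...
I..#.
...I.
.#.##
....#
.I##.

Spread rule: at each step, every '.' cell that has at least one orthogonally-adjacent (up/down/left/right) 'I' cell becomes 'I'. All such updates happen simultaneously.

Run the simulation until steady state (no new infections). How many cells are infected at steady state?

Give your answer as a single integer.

Answer: 21

Derivation:
Step 0 (initial): 3 infected
Step 1: +7 new -> 10 infected
Step 2: +7 new -> 17 infected
Step 3: +3 new -> 20 infected
Step 4: +1 new -> 21 infected
Step 5: +0 new -> 21 infected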